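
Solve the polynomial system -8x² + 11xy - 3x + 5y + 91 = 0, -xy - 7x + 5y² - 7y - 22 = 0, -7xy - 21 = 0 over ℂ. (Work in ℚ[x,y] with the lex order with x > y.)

Compute a lex Gröbner basis by Buchberger's algorithm.
f_1 = -8x² + 11xy - 3x + 5y + 91, LT = x².
f_2 = -xy - 7x + 5y² - 7y - 22, LT = xy.
f_3 = -7xy - 21, LT = xy.

S(f_1,f_2): lcm = x²y. S = -7x² + 29/8xy² - 53/8xy - 22x - ⅝y² - 91/8y.
  reduce S modulo (f_1, f_2, f_3):
  remainder 272x + 145/8y³ - 1873/8y² + 1567/8y + 6689/8 ≠ 0; add h_4 = 272x + 145/8y³ - 1873/8y² + 1567/8y + 6689/8 to the basis.

S(f_1,f_3): lcm = x²y. S = -11/8xy² + ⅜xy - 3x - ⅝y² - 91/8y.
  reduce S modulo (f_1, f_2, f_3, h_4):
  remainder -4375/2176y³ - 8345/2176y² + 3143/2176y + 9577/2176 ≠ 0; add h_5 = -4375/2176y³ - 8345/2176y² + 3143/2176y + 9577/2176 to the basis.

S(f_2,f_3): lcm = xy. S = 7x - 5y² + 7y + 19.
  reduce S modulo (f_1, f_2, f_3, h_4, h_5):
  remainder 383/200y² + 203/125y - 3539/1000 ≠ 0; add h_6 = 383/200y² + 203/125y - 3539/1000 to the basis.

S(f_1,h_4): lcm = x². S = -145/2176xy³ + 1873/2176xy² - 4559/2176xy - 5873/2176x - ⅝y - 91/8.
  reduce S modulo (f_1, f_2, f_3, h_4, h_5, h_6):
  remainder -3498/2681y + 3498/2681 ≠ 0; add h_7 = -3498/2681y + 3498/2681 to the basis.

The other S-polynomials (S(f_2,h_4), S(f_3,h_4), S(f_1,h_5), S(f_2,h_5), S(f_3,h_5), S(h_4,h_5), S(f_1,h_6), S(f_2,h_6), S(f_3,h_6), S(h_4,h_6), S(h_5,h_6), S(f_1,h_7), S(f_2,h_7), S(f_3,h_7), S(h_4,h_7), S(h_5,h_7), S(h_6,h_7)) all reduce to 0 modulo the current basis, so we have a Gröbner basis.
Inter-reduce: drop elements whose leading term is divisible by another's, tail-reduce, and make monic.
Reduced Gröbner basis: {x + 3, y - 1}.

The lex basis is triangular: the last element involves only y. Solving y - 1 = 0 gives y ∈ {1}; substituting each value into the earlier elements determines the remaining variables.
  y = 1: the earlier basis element becomes x + 3 = 0, giving x = -3 — point (-3, 1).

{(-3, 1)}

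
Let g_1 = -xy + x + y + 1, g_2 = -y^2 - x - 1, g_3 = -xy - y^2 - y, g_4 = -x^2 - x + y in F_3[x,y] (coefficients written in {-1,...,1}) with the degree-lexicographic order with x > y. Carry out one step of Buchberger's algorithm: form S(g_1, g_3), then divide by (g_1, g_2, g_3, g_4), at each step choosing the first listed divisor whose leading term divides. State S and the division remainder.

S(g_1, g_3) = -y^2 - x + y - 1; remainder on division = y.

lcm(LM(g_1), LM(g_3)) = xy.
S = (lcm/LT(g_1))·g_1 − (lcm/LT(g_3))·g_3 = -y^2 - x + y - 1.
Reduce S modulo (g_1, g_2, g_3, g_4) in that order:
  leading term y^2: subtract (1)·g_2 from -y^2 - x + y - 1 → y
  leading term y: no divisor's leading term divides it; move y to the remainder.
The remainder y is nonzero, so it would be added as the next basis element.
An S-polynomial is built so that the two leading terms cancel; whether anything survives reduction is exactly the Gröbner-basis criterion.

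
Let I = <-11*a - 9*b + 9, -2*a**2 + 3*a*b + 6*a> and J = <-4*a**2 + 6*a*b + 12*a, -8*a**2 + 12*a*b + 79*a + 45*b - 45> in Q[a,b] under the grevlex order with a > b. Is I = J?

Yes, the ideals are equal.

Since reduced Gröbner bases are canonical representatives of ideals under a given ordering, it suffices to compute and compare them.
Buchberger on the first generating set:
f_1 = -11*a - 9*b + 9, LT = a.
f_2 = -2*a**2 + 3*a*b + 6*a, LT = a**2.

S(f_1,f_2): lcm = a**2. S = 51/22*a*b + 24/11*a.
  leading term a*b: subtract (-51/242*b)·f_1 from 51/22*a*b + 24/11*a → -459/242*b**2 + 24/11*a + 459/242*b
  leading term b**2: no divisor's leading term divides it; move -459/242*b**2 to the remainder.
  leading term a: subtract (-24/121)·f_1 from 24/11*a + 459/242*b → 27/242*b + 216/121
  leading term b: no divisor's leading term divides it; move 27/242*b to the remainder.
  leading term 1: no divisor's leading term divides it; move 216/121 to the remainder.
  remainder -459/242*b**2 + 27/242*b + 216/121 ≠ 0; add g_3 = -459/242*b**2 + 27/242*b + 216/121 to the basis.

The other S-polynomials (S(f_1,g_3), S(f_2,g_3)) all reduce to 0 modulo the current basis, so we have a Gröbner basis.
Inter-reduce: drop elements whose leading term is divisible by another's, tail-reduce, and make monic.
Reduced Gröbner basis: {b**2 - 1/17*b - 16/17, a + 9/11*b - 9/11}.

Buchberger on the second generating set:
h_1 = -4*a**2 + 6*a*b + 12*a, LT = a**2.
h_2 = -8*a**2 + 12*a*b + 79*a + 45*b - 45, LT = a**2.

S(h_1,h_2): lcm = a**2. S = 55/8*a + 45/8*b - 45/8.
  leading term a: no divisor's leading term divides it; move 55/8*a to the remainder.
  leading term b: no divisor's leading term divides it; move 45/8*b to the remainder.
  leading term 1: no divisor's leading term divides it; move -45/8 to the remainder.
  remainder 55/8*a + 45/8*b - 45/8 ≠ 0; add k_3 = 55/8*a + 45/8*b - 45/8 to the basis.

S(h_1,k_3): lcm = a**2. S = -51/22*a*b - 24/11*a.
  leading term a*b: subtract (-204/605*b)·k_3 from -51/22*a*b - 24/11*a → 459/242*b**2 - 24/11*a - 459/242*b
  leading term b**2: no divisor's leading term divides it; move 459/242*b**2 to the remainder.
  leading term a: subtract (-192/605)·k_3 from -24/11*a - 459/242*b → -27/242*b - 216/121
  leading term b: no divisor's leading term divides it; move -27/242*b to the remainder.
  leading term 1: no divisor's leading term divides it; move -216/121 to the remainder.
  remainder 459/242*b**2 - 27/242*b - 216/121 ≠ 0; add k_4 = 459/242*b**2 - 27/242*b - 216/121 to the basis.

The other S-polynomials (S(h_2,k_3), S(h_1,k_4), S(h_2,k_4), S(k_3,k_4)) all reduce to 0 modulo the current basis, so we have a Gröbner basis.
Inter-reduce: drop elements whose leading term is divisible by another's, tail-reduce, and make monic.
Reduced Gröbner basis: {b**2 - 1/17*b - 16/17, a + 9/11*b - 9/11}.

These coincide, so the ideals are equal.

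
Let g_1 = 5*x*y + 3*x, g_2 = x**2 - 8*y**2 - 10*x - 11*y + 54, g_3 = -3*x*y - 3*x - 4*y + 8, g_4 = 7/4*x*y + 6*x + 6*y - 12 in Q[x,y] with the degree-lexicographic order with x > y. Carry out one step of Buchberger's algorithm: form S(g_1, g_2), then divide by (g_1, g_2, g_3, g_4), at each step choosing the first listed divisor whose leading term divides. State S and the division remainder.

S(g_1, g_2) = 8*y**3 + 3/5*x**2 + 10*x*y + 11*y**2 - 54*y; remainder on division = 8*y**3 + 79/5*y**2 - 237/5*y - 162/5.

lcm(LM(g_1), LM(g_2)) = x**2*y.
S = (lcm/LT(g_1))·g_1 − (lcm/LT(g_2))·g_2 = 8*y**3 + 3/5*x**2 + 10*x*y + 11*y**2 - 54*y.
Reduce S modulo (g_1, g_2, g_3, g_4) in that order:
  leading term y**3: no divisor's leading term divides it; move 8*y**3 to the remainder.
  leading term x**2: subtract (3/5)·g_2 from 3/5*x**2 + 10*x*y + 11*y**2 - 54*y → 10*x*y + 79/5*y**2 + 6*x - 237/5*y - 162/5
  leading term x*y: subtract (2)·g_1 from 10*x*y + 79/5*y**2 + 6*x - 237/5*y - 162/5 → 79/5*y**2 - 237/5*y - 162/5
  leading term y**2: no divisor's leading term divides it; move 79/5*y**2 to the remainder.
  leading term y: no divisor's leading term divides it; move -237/5*y to the remainder.
  leading term 1: no divisor's leading term divides it; move -162/5 to the remainder.
The remainder 8*y**3 + 79/5*y**2 - 237/5*y - 162/5 is nonzero, so it would be added as the next basis element.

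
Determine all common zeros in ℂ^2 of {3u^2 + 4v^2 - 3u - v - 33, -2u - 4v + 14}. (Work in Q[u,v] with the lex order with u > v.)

Compute a lex Gröbner basis by Buchberger's algorithm.
f_1 = 3u^2 - 3u + 4v^2 - v - 33, LT = u^2.
f_2 = -2u - 4v + 14, LT = u.

S(f_1,f_2): lcm = u^2. S = -2uv + 6u + 4/3v^2 - 1/3v - 11.
  leading term uv: subtract (v)·f_2 from -2uv + 6u + 4/3v^2 - 1/3v - 11 → 6u + 16/3v^2 - 43/3v - 11
  leading term u: subtract (-3)·f_2 from 6u + 16/3v^2 - 43/3v - 11 → 16/3v^2 - 79/3v + 31
  leading term v^2: no divisor's leading term divides it; move 16/3v^2 to the remainder.
  leading term v: no divisor's leading term divides it; move -79/3v to the remainder.
  leading term 1: no divisor's leading term divides it; move 31 to the remainder.
  remainder 16/3v^2 - 79/3v + 31 ≠ 0; add h_3 = 16/3v^2 - 79/3v + 31 to the basis.

S(f_1,h_3): leading monomials are coprime, so the S-polynomial reduces to 0 (Buchberger's first criterion).
S(f_2,h_3): leading monomials are coprime, so the S-polynomial reduces to 0 (Buchberger's first criterion).
Every S-polynomial of the final basis reduces to 0, so we have a Gröbner basis.
Inter-reduce: drop elements whose leading term is divisible by another's, tail-reduce, and make monic.
Reduced Gröbner basis: {u + 2v - 7, v^2 - 79/16v + 93/16}.

Since the basis is lex-ordered, v^2 - 79/16v + 93/16 is univariate in v. Its roots are {31/16, 3}. Back-substituting each root into the other basis elements fixes the other coordinates.
  v = 31/16: the earlier basis element becomes u - 25/8 = 0, giving u = 25/8 — point (25/8, 31/16).
  v = 3: the earlier basis element becomes u - 1 = 0, giving u = 1 — point (1, 3).

{(25/8, 31/16), (1, 3)}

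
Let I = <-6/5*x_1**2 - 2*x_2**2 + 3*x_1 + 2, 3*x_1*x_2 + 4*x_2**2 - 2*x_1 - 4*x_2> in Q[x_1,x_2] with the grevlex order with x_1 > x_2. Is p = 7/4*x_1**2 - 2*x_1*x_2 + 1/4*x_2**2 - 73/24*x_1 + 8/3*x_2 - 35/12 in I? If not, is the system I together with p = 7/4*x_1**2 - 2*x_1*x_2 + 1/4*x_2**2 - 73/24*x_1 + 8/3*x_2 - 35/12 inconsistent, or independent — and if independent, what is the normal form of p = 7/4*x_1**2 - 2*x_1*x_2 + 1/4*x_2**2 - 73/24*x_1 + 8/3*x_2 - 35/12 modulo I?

First compute the reduced Gröbner basis of I by Buchberger's algorithm.
f_1 = -6/5*x_1**2 - 2*x_2**2 + 3*x_1 + 2, LT = x_1**2.
f_2 = 3*x_1*x_2 + 4*x_2**2 - 2*x_1 - 4*x_2, LT = x_1*x_2.

S(f_1,f_2): lcm = x_1**2*x_2. S = -4/3*x_1*x_2**2 + 5/3*x_2**3 + 2/3*x_1**2 - 7/6*x_1*x_2 - 5/3*x_2.
  leading term x_1*x_2**2: subtract (-4/9*x_2)·f_2 from -4/3*x_1*x_2**2 + 5/3*x_2**3 + 2/3*x_1**2 - 7/6*x_1*x_2 - 5/3*x_2 → 31/9*x_2**3 + 2/3*x_1**2 - 37/18*x_1*x_2 - 16/9*x_2**2 - 5/3*x_2
  leading term x_2**3: no divisor's leading term divides it; move 31/9*x_2**3 to the remainder.
  leading term x_1**2: subtract (-5/9)·f_1 from 2/3*x_1**2 - 37/18*x_1*x_2 - 16/9*x_2**2 - 5/3*x_2 → -37/18*x_1*x_2 - 26/9*x_2**2 + 5/3*x_1 - 5/3*x_2 + 10/9
  leading term x_1*x_2: subtract (-37/54)·f_2 from -37/18*x_1*x_2 - 26/9*x_2**2 + 5/3*x_1 - 5/3*x_2 + 10/9 → -4/27*x_2**2 + 8/27*x_1 - 119/27*x_2 + 10/9
  leading term x_2**2: no divisor's leading term divides it; move -4/27*x_2**2 to the remainder.
  leading term x_1: no divisor's leading term divides it; move 8/27*x_1 to the remainder.
  leading term x_2: no divisor's leading term divides it; move -119/27*x_2 to the remainder.
  leading term 1: no divisor's leading term divides it; move 10/9 to the remainder.
  remainder 31/9*x_2**3 - 4/27*x_2**2 + 8/27*x_1 - 119/27*x_2 + 10/9 ≠ 0; add h_3 = 31/9*x_2**3 - 4/27*x_2**2 + 8/27*x_1 - 119/27*x_2 + 10/9 to the basis.

The other S-polynomials (S(f_1,h_3), S(f_2,h_3)) all reduce to 0 modulo the current basis, so we have a Gröbner basis.
Inter-reduce: drop elements whose leading term is divisible by another's, tail-reduce, and make monic.
Reduced Gröbner basis: {x_2**3 - 4/93*x_2**2 + 8/93*x_1 - 119/93*x_2 + 10/31, x_1**2 + 5/3*x_2**2 - 5/2*x_1 - 5/3, x_1*x_2 + 4/3*x_2**2 - 2/3*x_1 - 4/3*x_2}.
Label its elements g_1 = x_2**3 - 4/93*x_2**2 + 8/93*x_1 - 119/93*x_2 + 10/31, g_2 = x_1**2 + 5/3*x_2**2 - 5/2*x_1 - 5/3, g_3 = x_1*x_2 + 4/3*x_2**2 - 2/3*x_1 - 4/3*x_2.

Reduce p = 7/4*x_1**2 - 2*x_1*x_2 + 1/4*x_2**2 - 73/24*x_1 + 8/3*x_2 - 35/12 modulo G:
  leading term x_1**2: subtract (7/4)·g_2 from 7/4*x_1**2 - 2*x_1*x_2 + 1/4*x_2**2 - 73/24*x_1 + 8/3*x_2 - 35/12 → -2*x_1*x_2 - 8/3*x_2**2 + 4/3*x_1 + 8/3*x_2
  leading term x_1*x_2: subtract (-2)·g_3 from -2*x_1*x_2 - 8/3*x_2**2 + 4/3*x_1 + 8/3*x_2 → 0
  normal form = 0.
Since the normal form is 0, p ∈ I.

7/4*x_1**2 - 2*x_1*x_2 + 1/4*x_2**2 - 73/24*x_1 + 8/3*x_2 - 35/12 lies in I (it reduces to 0).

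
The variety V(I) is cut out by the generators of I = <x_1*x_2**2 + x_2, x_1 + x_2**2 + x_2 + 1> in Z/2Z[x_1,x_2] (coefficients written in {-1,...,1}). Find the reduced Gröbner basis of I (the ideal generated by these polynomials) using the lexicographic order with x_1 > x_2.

f_1 = x_1*x_2**2 + x_2, LT = x_1*x_2**2.
f_2 = x_1 + x_2**2 + x_2 + 1, LT = x_1.

S(f_1,f_2): lcm = x_1*x_2**2. S = x_2**4 + x_2**3 + x_2**2 + x_2.
  reduce S modulo (f_1, f_2):
  remainder x_2**4 + x_2**3 + x_2**2 + x_2 ≠ 0; add g_3 = x_2**4 + x_2**3 + x_2**2 + x_2 to the basis.

The other S-polynomials (S(f_1,g_3), S(f_2,g_3)) all reduce to 0 modulo the current basis, so we have a Gröbner basis.
Inter-reduce: drop elements whose leading term is divisible by another's, tail-reduce, and make monic.

G = {x_1 + x_2**2 + x_2 + 1, x_2**4 + x_2**3 + x_2**2 + x_2}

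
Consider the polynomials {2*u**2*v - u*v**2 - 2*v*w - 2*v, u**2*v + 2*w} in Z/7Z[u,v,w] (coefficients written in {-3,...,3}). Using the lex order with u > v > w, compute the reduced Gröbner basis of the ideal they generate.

G = {u**2*w - 2*v**2*w + 3*v*w**2 - v*w + 3*v - 2*w**2 - 2*w, u*v + 2*u*w - 3*v**2*w + v*w**2 + v*w + v + 2*w**2 + 2*w, u*w**2 + 2*v**2*w**2 + 2*v**2*w - 3*v*w**3 + v*w**2 - 2*v*w - 3*v + w**3 + 2*w**2 + w, v**3*w + 2*v**2*w**2 - 3*v**2*w + 2*v**2 + v*w**2 + v*w + w**2}

f_1 = 2*u**2*v - u*v**2 - 2*v*w - 2*v, LT = u**2*v.
f_2 = u**2*v + 2*w, LT = u**2*v.

S(f_1,f_2): lcm = u**2*v. S = 3*u*v**2 - v*w - v - 2*w.
  leading term u*v**2: no divisor's leading term divides it; move 3*u*v**2 to the remainder.
  leading term v*w: no divisor's leading term divides it; move -v*w to the remainder.
  leading term v: no divisor's leading term divides it; move -v to the remainder.
  leading term w: no divisor's leading term divides it; move -2*w to the remainder.
  remainder 3*u*v**2 - v*w - v - 2*w ≠ 0; add g_3 = 3*u*v**2 - v*w - v - 2*w to the basis.

S(f_1,g_3): lcm = u**2*v**2. S = 3*u*v**3 - 2*u*v*w - 2*u*v + 3*u*w - v**2*w - v**2.
  leading term u*v**3: subtract (v)·g_3 from 3*u*v**3 - 2*u*v*w - 2*u*v + 3*u*w - v**2*w - v**2 → -2*u*v*w - 2*u*v + 3*u*w + 2*v*w
  leading term u*v*w: no divisor's leading term divides it; move -2*u*v*w to the remainder.
  leading term u*v: no divisor's leading term divides it; move -2*u*v to the remainder.
  leading term u*w: no divisor's leading term divides it; move 3*u*w to the remainder.
  leading term v*w: no divisor's leading term divides it; move 2*v*w to the remainder.
  remainder -2*u*v*w - 2*u*v + 3*u*w + 2*v*w ≠ 0; add g_4 = -2*u*v*w - 2*u*v + 3*u*w + 2*v*w to the basis.

S(f_1,g_4): lcm = u**2*v*w. S = -u**2*v - 2*u**2*w + 3*u*v**2*w + u*v*w - v*w**2 - v*w.
  leading term u**2*v: subtract (3)·f_1 from -u**2*v - 2*u**2*w + 3*u*v**2*w + u*v*w - v*w**2 - v*w → -2*u**2*w + 3*u*v**2*w + 3*u*v**2 + u*v*w - v*w**2 - 2*v*w - v
  leading term u**2*w: no divisor's leading term divides it; move -2*u**2*w to the remainder.
  leading term u*v**2*w: subtract (w)·g_3 from 3*u*v**2*w + 3*u*v**2 + u*v*w - v*w**2 - 2*v*w - v → 3*u*v**2 + u*v*w - v*w - v + 2*w**2
  leading term u*v**2: subtract (1)·g_3 from 3*u*v**2 + u*v*w - v*w - v + 2*w**2 → u*v*w + 2*w**2 + 2*w
  leading term u*v*w: subtract (3)·g_4 from u*v*w + 2*w**2 + 2*w → -u*v - 2*u*w + v*w + 2*w**2 + 2*w
  leading term u*v: no divisor's leading term divides it; move -u*v to the remainder.
  leading term u*w: no divisor's leading term divides it; move -2*u*w to the remainder.
  leading term v*w: no divisor's leading term divides it; move v*w to the remainder.
  leading term w**2: no divisor's leading term divides it; move 2*w**2 to the remainder.
  leading term w: no divisor's leading term divides it; move 2*w to the remainder.
  remainder -2*u**2*w - u*v - 2*u*w + v*w + 2*w**2 + 2*w ≠ 0; add g_5 = -2*u**2*w - u*v - 2*u*w + v*w + 2*w**2 + 2*w to the basis.

S(g_3,g_4): lcm = u*v**2*w. S = -u*v**2 - 2*u*v*w + v**2*w + 2*v*w**2 + 2*v*w - 3*w**2.
  leading term u*v**2: subtract (2)·g_3 from -u*v**2 - 2*u*v*w + v**2*w + 2*v*w**2 + 2*v*w - 3*w**2 → -2*u*v*w + v**2*w + 2*v*w**2 - 3*v*w + 2*v - 3*w**2 - 3*w
  leading term u*v*w: subtract (1)·g_4 from -2*u*v*w + v**2*w + 2*v*w**2 - 3*v*w + 2*v - 3*w**2 - 3*w → 2*u*v - 3*u*w + v**2*w + 2*v*w**2 + 2*v*w + 2*v - 3*w**2 - 3*w
  leading term u*v: no divisor's leading term divides it; move 2*u*v to the remainder.
  leading term u*w: no divisor's leading term divides it; move -3*u*w to the remainder.
  leading term v**2*w: no divisor's leading term divides it; move v**2*w to the remainder.
  leading term v*w**2: no divisor's leading term divides it; move 2*v*w**2 to the remainder.
  leading term v*w: no divisor's leading term divides it; move 2*v*w to the remainder.
  leading term v: no divisor's leading term divides it; move 2*v to the remainder.
  leading term w**2: no divisor's leading term divides it; move -3*w**2 to the remainder.
  leading term w: no divisor's leading term divides it; move -3*w to the remainder.
  remainder 2*u*v - 3*u*w + v**2*w + 2*v*w**2 + 2*v*w + 2*v - 3*w**2 - 3*w ≠ 0; add g_6 = 2*u*v - 3*u*w + v**2*w + 2*v*w**2 + 2*v*w + 2*v - 3*w**2 - 3*w to the basis.

S(g_3,g_5): lcm = u**2*v**2*w. S = 3*u*v**3 - u*v**2*w + 2*u*v*w**2 + 2*u*v*w - 3*u*w**2 - 3*v**3*w + v**2*w**2 + v**2*w.
  leading term u*v**3: subtract (v)·g_3 from 3*u*v**3 - u*v**2*w + 2*u*v*w**2 + 2*u*v*w - 3*u*w**2 - 3*v**3*w + v**2*w**2 + v**2*w → -u*v**2*w + 2*u*v*w**2 + 2*u*v*w - 3*u*w**2 - 3*v**3*w + v**2*w**2 + 2*v**2*w + v**2 + 2*v*w
  leading term u*v**2*w: subtract (2*w)·g_3 from -u*v**2*w + 2*u*v*w**2 + 2*u*v*w - 3*u*w**2 - 3*v**3*w + v**2*w**2 + 2*v**2*w + v**2 + 2*v*w → 2*u*v*w**2 + 2*u*v*w - 3*u*w**2 - 3*v**3*w + v**2*w**2 + 2*v**2*w + v**2 + 2*v*w**2 - 3*v*w - 3*w**2
  leading term u*v*w**2: subtract (-w)·g_4 from 2*u*v*w**2 + 2*u*v*w - 3*u*w**2 - 3*v**3*w + v**2*w**2 + 2*v**2*w + v**2 + 2*v*w**2 - 3*v*w - 3*w**2 → -3*v**3*w + v**2*w**2 + 2*v**2*w + v**2 - 3*v*w**2 - 3*v*w - 3*w**2
  leading term v**3*w: no divisor's leading term divides it; move -3*v**3*w to the remainder.
  leading term v**2*w**2: no divisor's leading term divides it; move v**2*w**2 to the remainder.
  leading term v**2*w: no divisor's leading term divides it; move 2*v**2*w to the remainder.
  leading term v**2: no divisor's leading term divides it; move v**2 to the remainder.
  leading term v*w**2: no divisor's leading term divides it; move -3*v*w**2 to the remainder.
  leading term v*w: no divisor's leading term divides it; move -3*v*w to the remainder.
  leading term w**2: no divisor's leading term divides it; move -3*w**2 to the remainder.
  remainder -3*v**3*w + v**2*w**2 + 2*v**2*w + v**2 - 3*v*w**2 - 3*v*w - 3*w**2 ≠ 0; add g_7 = -3*v**3*w + v**2*w**2 + 2*v**2*w + v**2 - 3*v*w**2 - 3*v*w - 3*w**2 to the basis.

S(g_4,g_6): lcm = u*v*w. S = u*v - 2*u*w**2 + 2*u*w + 3*v**2*w**2 - v*w**3 - v*w**2 - 2*v*w - 2*w**3 - 2*w**2.
  leading term u*v: subtract (-3)·g_6 from u*v - 2*u*w**2 + 2*u*w + 3*v**2*w**2 - v*w**3 - v*w**2 - 2*v*w - 2*w**3 - 2*w**2 → -2*u*w**2 + 3*v**2*w**2 + 3*v**2*w - v*w**3 - 2*v*w**2 - 3*v*w - v - 2*w**3 + 3*w**2 - 2*w
  leading term u*w**2: no divisor's leading term divides it; move -2*u*w**2 to the remainder.
  leading term v**2*w**2: no divisor's leading term divides it; move 3*v**2*w**2 to the remainder.
  leading term v**2*w: no divisor's leading term divides it; move 3*v**2*w to the remainder.
  leading term v*w**3: no divisor's leading term divides it; move -v*w**3 to the remainder.
  leading term v*w**2: no divisor's leading term divides it; move -2*v*w**2 to the remainder.
  leading term v*w: no divisor's leading term divides it; move -3*v*w to the remainder.
  leading term v: no divisor's leading term divides it; move -v to the remainder.
  leading term w**3: no divisor's leading term divides it; move -2*w**3 to the remainder.
  leading term w**2: no divisor's leading term divides it; move 3*w**2 to the remainder.
  leading term w: no divisor's leading term divides it; move -2*w to the remainder.
  remainder -2*u*w**2 + 3*v**2*w**2 + 3*v**2*w - v*w**3 - 2*v*w**2 - 3*v*w - v - 2*w**3 + 3*w**2 - 2*w ≠ 0; add g_8 = -2*u*w**2 + 3*v**2*w**2 + 3*v**2*w - v*w**3 - 2*v*w**2 - 3*v*w - v - 2*w**3 + 3*w**2 - 2*w to the basis.

The other S-polynomials (S(f_2,g_3), S(f_2,g_4), S(f_1,g_5), S(f_2,g_5), S(g_4,g_5), S(f_1,g_6), S(f_2,g_6), S(g_3,g_6), S(g_5,g_6), S(f_1,g_7), S(f_2,g_7), S(g_3,g_7), S(g_4,g_7), S(g_5,g_7), S(g_6,g_7), S(f_1,g_8), S(f_2,g_8), S(g_3,g_8), S(g_4,g_8), S(g_5,g_8), S(g_6,g_8), S(g_7,g_8)) all reduce to 0 modulo the current basis, so we have a Gröbner basis.
Inter-reduce: drop elements whose leading term is divisible by another's, tail-reduce, and make monic.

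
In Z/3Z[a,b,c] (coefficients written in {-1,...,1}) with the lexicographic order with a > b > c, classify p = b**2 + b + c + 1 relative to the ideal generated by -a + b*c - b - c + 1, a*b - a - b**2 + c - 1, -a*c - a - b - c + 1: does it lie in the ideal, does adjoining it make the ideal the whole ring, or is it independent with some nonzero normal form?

Adjoining b**2 + b + c + 1 makes the ideal the whole ring: the system is inconsistent.

First compute the reduced Gröbner basis of I by Buchberger's algorithm.
f_1 = -a + b*c - b - c + 1, LT = a.
f_2 = a*b - a - b**2 + c - 1, LT = a*b.
f_3 = -a*c - a - b - c + 1, LT = a*c.

S(f_1,f_2): lcm = a*b. S = a - b**2*c - b**2 + b*c - b - c + 1.
  leading term a: subtract (-1)·f_1 from a - b**2*c - b**2 + b*c - b - c + 1 → -b**2*c - b**2 - b*c + b + c - 1
  leading term b**2*c: no divisor's leading term divides it; move -b**2*c to the remainder.
  leading term b**2: no divisor's leading term divides it; move -b**2 to the remainder.
  leading term b*c: no divisor's leading term divides it; move -b*c to the remainder.
  leading term b: no divisor's leading term divides it; move b to the remainder.
  leading term c: no divisor's leading term divides it; move c to the remainder.
  leading term 1: no divisor's leading term divides it; move -1 to the remainder.
  remainder -b**2*c - b**2 - b*c + b + c - 1 ≠ 0; add h_4 = -b**2*c - b**2 - b*c + b + c - 1 to the basis.

S(f_1,f_3): lcm = a*c. S = -a - b*c**2 + b*c - b + c**2 + c + 1.
  leading term a: subtract (1)·f_1 from -a - b*c**2 + b*c - b + c**2 + c + 1 → -b*c**2 + c**2 - c
  leading term b*c**2: no divisor's leading term divides it; move -b*c**2 to the remainder.
  leading term c**2: no divisor's leading term divides it; move c**2 to the remainder.
  leading term c: no divisor's leading term divides it; move -c to the remainder.
  remainder -b*c**2 + c**2 - c ≠ 0; add h_5 = -b*c**2 + c**2 - c to the basis.

S(f_2,f_3): lcm = a*b*c. S = -a*b - a*c - b**2*c - b**2 - b*c + b + c**2 - c.
  leading term a*b: subtract (b)·f_1 from -a*b - a*c - b**2*c - b**2 - b*c + b + c**2 - c → -a*c + b**2*c + c**2 - c
  leading term a*c: subtract (c)·f_1 from -a*c + b**2*c + c**2 - c → b**2*c - b*c**2 + b*c - c**2 + c
  leading term b**2*c: subtract (-1)·h_4 from b**2*c - b*c**2 + b*c - c**2 + c → -b**2 - b*c**2 + b - c**2 - c - 1
  leading term b**2: no divisor's leading term divides it; move -b**2 to the remainder.
  leading term b*c**2: subtract (1)·h_5 from -b*c**2 + b - c**2 - c - 1 → b + c**2 - 1
  leading term b: no divisor's leading term divides it; move b to the remainder.
  leading term c**2: no divisor's leading term divides it; move c**2 to the remainder.
  leading term 1: no divisor's leading term divides it; move -1 to the remainder.
  remainder -b**2 + b + c**2 - 1 ≠ 0; add h_6 = -b**2 + b + c**2 - 1 to the basis.

S(f_2,h_5): lcm = a*b*c**2. S = -a*c - b**2*c**2 + c**3 - c**2.
  leading term a*c: subtract (c)·f_1 from -a*c - b**2*c**2 + c**3 - c**2 → -b**2*c**2 - b*c**2 + b*c + c**3 - c
  leading term b**2*c**2: subtract (c)·h_4 from -b**2*c**2 - b*c**2 + b*c + c**3 - c → b**2*c + c**3 - c**2
  leading term b**2*c: subtract (-1)·h_4 from b**2*c + c**3 - c**2 → -b**2 - b*c + b + c**3 - c**2 + c - 1
  leading term b**2: subtract (1)·h_6 from -b**2 - b*c + b + c**3 - c**2 + c - 1 → -b*c + c**3 + c**2 + c
  leading term b*c: no divisor's leading term divides it; move -b*c to the remainder.
  leading term c**3: no divisor's leading term divides it; move c**3 to the remainder.
  leading term c**2: no divisor's leading term divides it; move c**2 to the remainder.
  leading term c: no divisor's leading term divides it; move c to the remainder.
  remainder -b*c + c**3 + c**2 + c ≠ 0; add h_7 = -b*c + c**3 + c**2 + c to the basis.

S(h_5,h_6): lcm = b**2*c**2. S = b*c + c**4 - c**2.
  leading term b*c: subtract (-1)·h_7 from b*c + c**4 - c**2 → c**4 + c**3 + c
  leading term c**4: no divisor's leading term divides it; move c**4 to the remainder.
  leading term c**3: no divisor's leading term divides it; move c**3 to the remainder.
  leading term c: no divisor's leading term divides it; move c to the remainder.
  remainder c**4 + c**3 + c ≠ 0; add h_8 = c**4 + c**3 + c to the basis.

The other S-polynomials (S(f_1,h_4), S(f_2,h_4), S(f_3,h_4), S(f_1,h_5), S(f_3,h_5), S(h_4,h_5), S(f_1,h_6), S(f_2,h_6), S(f_3,h_6), S(h_4,h_6), S(f_1,h_7), S(f_2,h_7), S(f_3,h_7), S(h_4,h_7), S(h_5,h_7), S(h_6,h_7), S(f_1,h_8), S(f_2,h_8), S(f_3,h_8), S(h_4,h_8), S(h_5,h_8), S(h_6,h_8), S(h_7,h_8)) all reduce to 0 modulo the current basis, so we have a Gröbner basis.
Inter-reduce: drop elements whose leading term is divisible by another's, tail-reduce, and make monic.
Reduced Gröbner basis: {a + b - c**3 - c**2 - 1, b**2 - b - c**2 + 1, b*c - c**3 - c**2 - c, c**4 + c**3 + c}.
Label its elements g_1 = a + b - c**3 - c**2 - 1, g_2 = b**2 - b - c**2 + 1, g_3 = b*c - c**3 - c**2 - c, g_4 = c**4 + c**3 + c.

Reduce p = b**2 + b + c + 1 modulo G:
  leading term b**2: subtract (1)·g_2 from b**2 + b + c + 1 → -b + c**2 + c
  leading term b: no divisor's leading term divides it; move -b to the remainder.
  leading term c**2: no divisor's leading term divides it; move c**2 to the remainder.
  leading term c: no divisor's leading term divides it; move c to the remainder.
  normal form = -b + c**2 + c.
The normal form is nonzero, so p ∉ I. Since p minus its normal form lies in I, I + (p) = I + (r) where r = -b + c**2 + c; decide whether this ideal is the whole ring.
Run Buchberger on G together with r (pairs among the g_i already reduce to 0 since G is a Gröbner basis):
g_1 = a + b - c**3 - c**2 - 1, LT = a.
g_2 = b**2 - b - c**2 + 1, LT = b**2.
g_3 = b*c - c**3 - c**2 - c, LT = b*c.
g_4 = c**4 + c**3 + c, LT = c**4.
r = -b + c**2 + c, LT = b.

S(g_2,r): lcm = b**2. S = b*c**2 + b*c - b - c**2 + 1.
  leading term b*c**2: subtract (c)·g_3 from b*c**2 + b*c - b - c**2 + 1 → b*c - b + c**4 + c**3 + 1
  leading term b*c: subtract (1)·g_3 from b*c - b + c**4 + c**3 + 1 → -b + c**4 - c**3 + c**2 + c + 1
  leading term b: subtract (1)·r from -b + c**4 - c**3 + c**2 + c + 1 → c**4 - c**3 + 1
  leading term c**4: subtract (1)·g_4 from c**4 - c**3 + 1 → c**3 - c + 1
  leading term c**3: no divisor's leading term divides it; move c**3 to the remainder.
  leading term c: no divisor's leading term divides it; move -c to the remainder.
  leading term 1: no divisor's leading term divides it; move 1 to the remainder.
  remainder c**3 - c + 1 ≠ 0; add m_6 = c**3 - c + 1 to the basis.

S(g_3,r): lcm = b*c. S = -c.
  leading term c: no divisor's leading term divides it; move -c to the remainder.
  remainder -c ≠ 0; add m_7 = -c to the basis.

S(g_4,m_6): lcm = c**4. S = c**3 + c**2.
  leading term c**3: subtract (1)·m_6 from c**3 + c**2 → c**2 + c - 1
  leading term c**2: subtract (-c)·m_7 from c**2 + c - 1 → c - 1
  leading term c: subtract (-1)·m_7 from c - 1 → -1
  leading term 1: no divisor's leading term divides it; move -1 to the remainder.
  remainder -1 ≠ 0; add m_8 = -1 to the basis.

The other S-polynomials (S(g_1,g_2), S(g_1,g_3), S(g_1,g_4), S(g_1,r), S(g_2,g_3), S(g_2,g_4), S(g_3,g_4), S(g_4,r), S(g_1,m_6), S(g_2,m_6), S(g_3,m_6), S(r,m_6), S(g_1,m_7), S(g_2,m_7), S(g_3,m_7), S(g_4,m_7), S(r,m_7), S(m_6,m_7), S(g_1,m_8), S(g_2,m_8), S(g_3,m_8), S(g_4,m_8), S(r,m_8), S(m_6,m_8), S(m_7,m_8)) all reduce to 0 modulo the current basis, so we have a Gröbner basis.
Inter-reduce: drop elements whose leading term is divisible by another's, tail-reduce, and make monic.
Reduced Gröbner basis: {1}.
The reduced Gröbner basis of I + (p) is {1}: the ideal is the whole ring, so the enlarged system has no common solution — adjoining p is inconsistent.

Ideal membership is decidable via reduction modulo a Gröbner basis.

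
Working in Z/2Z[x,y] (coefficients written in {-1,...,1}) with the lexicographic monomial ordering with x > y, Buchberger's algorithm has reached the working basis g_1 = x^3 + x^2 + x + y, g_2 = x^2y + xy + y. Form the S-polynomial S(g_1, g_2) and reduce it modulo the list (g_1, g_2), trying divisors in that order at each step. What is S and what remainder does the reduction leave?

lcm(LM(g_1), LM(g_2)) = x^3y.
S = (lcm/LT(g_1))·g_1 − (lcm/LT(g_2))·g_2 = y^2.
Reduce S modulo (g_1, g_2) in that order:
  leading term y^2: no divisor's leading term divides it; move y^2 to the remainder.
The remainder y^2 is nonzero, so it would be added as the next basis element.

S(g_1, g_2) = y^2; remainder on division = y^2.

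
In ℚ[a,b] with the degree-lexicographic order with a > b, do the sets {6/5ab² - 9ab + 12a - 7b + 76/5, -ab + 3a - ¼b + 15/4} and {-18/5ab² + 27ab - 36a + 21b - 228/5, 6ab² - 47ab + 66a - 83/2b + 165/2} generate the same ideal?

Since reduced Gröbner bases are canonical representatives of ideals under a given ordering, it suffices to compute and compare them.
Buchberger on the first generating set:
f_1 = 6/5ab² - 9ab + 12a - 7b + 76/5, LT = ab².
f_2 = -ab + 3a - ¼b + 15/4, LT = ab.

S(f_1,f_2): lcm = ab². S = -9/2ab - ¼b² + 10a - 25/12b + 38/3.
  reduce S modulo (f_1, f_2):
  remainder -¼b² - 7/2a - 23/24b - 101/24 ≠ 0; add g_3 = -¼b² - 7/2a - 23/24b - 101/24 to the basis.

S(f_1,g_3): lcm = ab². S = -14a² - 34/3ab - 41/6a - 35/6b + 38/3.
  reduce S modulo (f_1, f_2, g_3):
  remainder -14a² - 245/6a - 3b - 179/6 ≠ 0; add g_4 = -14a² - 245/6a - 3b - 179/6 to the basis.

The other S-polynomials (S(f_2,g_3), S(f_1,g_4), S(f_2,g_4), S(g_3,g_4)) all reduce to 0 modulo the current basis, so we have a Gröbner basis.
Inter-reduce: drop elements whose leading term is divisible by another's, tail-reduce, and make monic.
Reduced Gröbner basis: {a² + 35/12a + 3/14b + 179/84, ab - 3a + ¼b - 15/4, b² + 14a + 23/6b + 101/6}.

Buchberger on the second generating set:
h_1 = -18/5ab² + 27ab - 36a + 21b - 228/5, LT = ab².
h_2 = 6ab² - 47ab + 66a - 83/2b + 165/2, LT = ab².

S(h_1,h_2): lcm = ab². S = ⅓ab - a + 13/12b - 13/12.
  reduce S modulo (h_1, h_2):
  remainder ⅓ab - a + 13/12b - 13/12 ≠ 0; add k_3 = ⅓ab - a + 13/12b - 13/12 to the basis.

S(h_1,k_3): lcm = ab². S = -9/2ab - 13/4b² + 10a - 31/12b + 38/3.
  reduce S modulo (h_1, h_2, k_3):
  remainder -13/4b² - 7/2a + 289/24b - 47/24 ≠ 0; add k_4 = -13/4b² - 7/2a + 289/24b - 47/24 to the basis.

S(h_1,k_4): lcm = ab². S = -14/13a² - 148/39ab + 733/78a - 35/6b + 38/3.
  reduce S modulo (h_1, h_2, k_3, k_4):
  remainder -14/13a² - 155/78a + 13/2b + ⅓ ≠ 0; add k_5 = -14/13a² - 155/78a + 13/2b + ⅓ to the basis.

The other S-polynomials (S(h_2,k_3), S(h_2,k_4), S(k_3,k_4), S(h_1,k_5), S(h_2,k_5), S(k_3,k_5), S(k_4,k_5)) all reduce to 0 modulo the current basis, so we have a Gröbner basis.
Inter-reduce: drop elements whose leading term is divisible by another's, tail-reduce, and make monic.
Reduced Gröbner basis: {a² + 155/84a - 169/28b - 13/42, ab - 3a + 13/4b - 13/4, b² + 14/13a - 289/78b + 47/78}.

The bases are distinct; the ideals are different.

No, the ideals differ.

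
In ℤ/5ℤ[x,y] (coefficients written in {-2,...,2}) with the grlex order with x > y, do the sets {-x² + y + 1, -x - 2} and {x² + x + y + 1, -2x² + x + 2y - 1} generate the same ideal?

No, the ideals differ.

Equality of ideals is decidable: compute both reduced Gröbner bases (unique for the ordering) and check whether they agree.
Buchberger on the first generating set:
f_1 = -x² + y + 1, LT = x².
f_2 = -x - 2, LT = x.

S(f_1,f_2): lcm = x². S = -2x - y - 1.
  leading term x: subtract (2)·f_2 from -2x - y - 1 → -y - 2
  leading term y: no divisor's leading term divides it; move -y to the remainder.
  leading term 1: no divisor's leading term divides it; move -2 to the remainder.
  remainder -y - 2 ≠ 0; add g_3 = -y - 2 to the basis.

S(f_1,g_3): leading monomials are coprime, so the S-polynomial reduces to 0 (Buchberger's first criterion).
S(f_2,g_3): leading monomials are coprime, so the S-polynomial reduces to 0 (Buchberger's first criterion).
Every S-polynomial of the final basis reduces to 0, so we have a Gröbner basis.
Inter-reduce: drop elements whose leading term is divisible by another's, tail-reduce, and make monic.
Reduced Gröbner basis: {x + 2, y + 2}.

Buchberger on the second generating set:
h_1 = x² + x + y + 1, LT = x².
h_2 = -2x² + x + 2y - 1, LT = x².

S(h_1,h_2): lcm = x². S = -x + 2y - 2.
  leading term x: no divisor's leading term divides it; move -x to the remainder.
  leading term y: no divisor's leading term divides it; move 2y to the remainder.
  leading term 1: no divisor's leading term divides it; move -2 to the remainder.
  remainder -x + 2y - 2 ≠ 0; add k_3 = -x + 2y - 2 to the basis.

S(h_1,k_3): lcm = x². S = 2xy - x + y + 1.
  leading term xy: subtract (-2y)·k_3 from 2xy - x + y + 1 → -y² - x + 2y + 1
  leading term y²: no divisor's leading term divides it; move -y² to the remainder.
  leading term x: subtract (1)·k_3 from -x + 2y + 1 → -2
  leading term 1: no divisor's leading term divides it; move -2 to the remainder.
  remainder -y² - 2 ≠ 0; add k_4 = -y² - 2 to the basis.

S(h_2,k_3): lcm = x². S = 2xy - y - 2.
  leading term xy: subtract (-2y)·k_3 from 2xy - y - 2 → -y² - 2
  leading term y²: subtract (1)·k_4 from -y² - 2 → 0
  remainder 0.

S(h_1,k_4): leading monomials are coprime, so the S-polynomial reduces to 0 (Buchberger's first criterion).
S(h_2,k_4): leading monomials are coprime, so the S-polynomial reduces to 0 (Buchberger's first criterion).
S(k_3,k_4): leading monomials are coprime, so the S-polynomial reduces to 0 (Buchberger's first criterion).
Every S-polynomial of the final basis reduces to 0, so we have a Gröbner basis.
Inter-reduce: drop elements whose leading term is divisible by another's, tail-reduce, and make monic.
Reduced Gröbner basis: {y² + 2, x - 2y + 2}.

Since the reduced bases disagree, the two ideals are not the same.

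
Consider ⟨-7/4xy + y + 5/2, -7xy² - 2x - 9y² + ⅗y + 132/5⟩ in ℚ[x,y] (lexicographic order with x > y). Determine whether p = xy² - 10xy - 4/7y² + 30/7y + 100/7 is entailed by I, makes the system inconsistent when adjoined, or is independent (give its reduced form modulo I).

xy² - 10xy - 4/7y² + 30/7y + 100/7 lies in I (it reduces to 0).

First compute the reduced Gröbner basis of I by Buchberger's algorithm.
f_1 = -7/4xy + y + 5/2, LT = xy.
f_2 = -7xy² - 2x - 9y² + ⅗y + 132/5, LT = xy².

S(f_1,f_2): lcm = xy². S = -2/7x - 13/7y² - 47/35y + 132/35.
  leading term x: no divisor's leading term divides it; move -2/7x to the remainder.
  leading term y²: no divisor's leading term divides it; move -13/7y² to the remainder.
  leading term y: no divisor's leading term divides it; move -47/35y to the remainder.
  leading term 1: no divisor's leading term divides it; move 132/35 to the remainder.
  remainder -2/7x - 13/7y² - 47/35y + 132/35 ≠ 0; add h_3 = -2/7x - 13/7y² - 47/35y + 132/35 to the basis.

S(f_1,h_3): lcm = xy. S = -13/2y³ - 47/10y² + 442/35y - 10/7.
  leading term y³: no divisor's leading term divides it; move -13/2y³ to the remainder.
  leading term y²: no divisor's leading term divides it; move -47/10y² to the remainder.
  leading term y: no divisor's leading term divides it; move 442/35y to the remainder.
  leading term 1: no divisor's leading term divides it; move -10/7 to the remainder.
  remainder -13/2y³ - 47/10y² + 442/35y - 10/7 ≠ 0; add h_4 = -13/2y³ - 47/10y² + 442/35y - 10/7 to the basis.

The other S-polynomials (S(f_2,h_3), S(f_1,h_4), S(f_2,h_4), S(h_3,h_4)) all reduce to 0 modulo the current basis, so we have a Gröbner basis.
Inter-reduce: drop elements whose leading term is divisible by another's, tail-reduce, and make monic.
Reduced Gröbner basis: {x + 13/2y² + 47/10y - 66/5, y³ + 47/65y² - 68/35y + 20/91}.
Label its elements g_1 = x + 13/2y² + 47/10y - 66/5, g_2 = y³ + 47/65y² - 68/35y + 20/91.

Reduce p = xy² - 10xy - 4/7y² + 30/7y + 100/7 modulo G:
  leading term xy²: subtract (y²)·g_1 from xy² - 10xy - 4/7y² + 30/7y + 100/7 → -10xy - 13/2y⁴ - 47/10y³ + 442/35y² + 30/7y + 100/7
  leading term xy: subtract (-10y)·g_1 from -10xy - 13/2y⁴ - 47/10y³ + 442/35y² + 30/7y + 100/7 → -13/2y⁴ + 603/10y³ + 2087/35y² - 894/7y + 100/7
  leading term y⁴: subtract (-13/2y)·g_2 from -13/2y⁴ + 603/10y³ + 2087/35y² - 894/7y + 100/7 → 65y³ + 47y² - 884/7y + 100/7
  leading term y³: subtract (65)·g_2 from 65y³ + 47y² - 884/7y + 100/7 → 0
  normal form = 0.
Since the normal form is 0, p ∈ I.

The remainder on division by a Gröbner basis is unique — it is the normal form.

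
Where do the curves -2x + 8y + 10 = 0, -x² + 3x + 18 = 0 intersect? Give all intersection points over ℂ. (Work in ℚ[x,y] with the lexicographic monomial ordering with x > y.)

Compute a lex Gröbner basis by Buchberger's algorithm.
f_1 = -2x + 8y + 10, LT = x.
f_2 = -x² + 3x + 18, LT = x².

S(f_1,f_2): lcm = x². S = -4xy - 2x + 18.
  leading term xy: subtract (2y)·f_1 from -4xy - 2x + 18 → -2x - 16y² - 20y + 18
  leading term x: subtract (1)·f_1 from -2x - 16y² - 20y + 18 → -16y² - 28y + 8
  leading term y²: no divisor's leading term divides it; move -16y² to the remainder.
  leading term y: no divisor's leading term divides it; move -28y to the remainder.
  leading term 1: no divisor's leading term divides it; move 8 to the remainder.
  remainder -16y² - 28y + 8 ≠ 0; add h_3 = -16y² - 28y + 8 to the basis.

The other S-polynomials (S(f_1,h_3), S(f_2,h_3)) all reduce to 0 modulo the current basis, so we have a Gröbner basis.
Inter-reduce: drop elements whose leading term is divisible by another's, tail-reduce, and make monic.
Reduced Gröbner basis: {x - 4y - 5, y² + 7/4y - ½}.

Elimination: the polynomial y² + 7/4y - ½ lies in the elimination ideal for y, so y ∈ {-2, 1/4}. For each such y, the remaining basis elements (now univariate) give the rest of the solution.
  y = -2: the earlier basis element becomes x + 3 = 0, giving x = -3 — point (-3, -2).
  y = 1/4: the earlier basis element becomes x - 6 = 0, giving x = 6 — point (6, 1/4).

{(-3, -2), (6, 1/4)}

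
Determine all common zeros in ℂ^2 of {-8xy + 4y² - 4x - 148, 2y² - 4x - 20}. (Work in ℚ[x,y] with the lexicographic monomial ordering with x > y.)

Compute a lex Gröbner basis by Buchberger's algorithm.
f_1 = -8xy - 4x + 4y² - 148, LT = xy.
f_2 = -4x + 2y² - 20, LT = x.

S(f_1,f_2): lcm = xy. S = ½x + ½y³ - ½y² - 5y + 37/2.
  leading term x: subtract (-⅛)·f_2 from ½x + ½y³ - ½y² - 5y + 37/2 → ½y³ - ¼y² - 5y + 16
  leading term y³: no divisor's leading term divides it; move ½y³ to the remainder.
  leading term y²: no divisor's leading term divides it; move -¼y² to the remainder.
  leading term y: no divisor's leading term divides it; move -5y to the remainder.
  leading term 1: no divisor's leading term divides it; move 16 to the remainder.
  remainder ½y³ - ¼y² - 5y + 16 ≠ 0; add h_3 = ½y³ - ¼y² - 5y + 16 to the basis.

The other S-polynomials (S(f_1,h_3), S(f_2,h_3)) all reduce to 0 modulo the current basis, so we have a Gröbner basis.
Inter-reduce: drop elements whose leading term is divisible by another's, tail-reduce, and make monic.
Reduced Gröbner basis: {x - ½y² + 5, y³ - ½y² - 10y + 32}.

A lex Gröbner basis eliminates variables successively. Here y³ - ½y² - 10y + 32 depends only on y, with roots {-4, 9/4 - sqrt(47)*I/4, 9/4 + sqrt(47)*I/4}; lifting each root through the earlier basis elements recovers the full solutions.
  y = -4: the earlier basis element becomes x - 3 = 0, giving x = 3 — point (3, -4).
  y = 9/4 - sqrt(47)*I/4: the earlier basis element becomes x + 63/16 + 9*sqrt(47)*I/16 = 0, giving x = -63/16 - 9*sqrt(47)*I/16 — point (-63/16 - 9*sqrt(47)*I/16, 9/4 - sqrt(47)*I/4).
  y = 9/4 + sqrt(47)*I/4: the earlier basis element becomes x + 63/16 - 9*sqrt(47)*I/16 = 0, giving x = -63/16 + 9*sqrt(47)*I/16 — point (-63/16 + 9*sqrt(47)*I/16, 9/4 + sqrt(47)*I/4).
Substituting each solution back into the original system confirms all equations vanish.

{(3, -4), (-63/16 - 9*sqrt(47)*I/16, 9/4 - sqrt(47)*I/4), (-63/16 + 9*sqrt(47)*I/16, 9/4 + sqrt(47)*I/4)}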